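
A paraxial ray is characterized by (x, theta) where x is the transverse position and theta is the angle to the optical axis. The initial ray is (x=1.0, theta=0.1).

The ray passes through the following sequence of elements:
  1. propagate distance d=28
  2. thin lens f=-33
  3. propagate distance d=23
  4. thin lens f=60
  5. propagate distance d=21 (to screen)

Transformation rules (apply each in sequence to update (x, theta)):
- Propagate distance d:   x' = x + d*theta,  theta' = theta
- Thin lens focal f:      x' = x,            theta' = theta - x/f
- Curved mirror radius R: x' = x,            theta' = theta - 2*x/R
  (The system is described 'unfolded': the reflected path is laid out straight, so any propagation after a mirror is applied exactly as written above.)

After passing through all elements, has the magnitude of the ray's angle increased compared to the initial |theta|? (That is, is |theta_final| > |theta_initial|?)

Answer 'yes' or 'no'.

Initial: x=1.0000 theta=0.1000
After 1 (propagate distance d=28): x=3.8000 theta=0.1000
After 2 (thin lens f=-33): x=3.8000 theta=71/330 (≈0.2152)
After 3 (propagate distance d=23): x=2887/330 (≈8.7485) theta=71/330 (≈0.2152)
After 4 (thin lens f=60): x=2887/330 (≈8.7485) theta=1373/19800 (≈0.0693)
After 5 (propagate distance d=21 (to screen)): x=67351/6600 (≈10.2047) theta=1373/19800 (≈0.0693)
|theta_initial|=0.1000 |theta_final|=1373/19800 (≈0.0693) -> not increased

Answer: no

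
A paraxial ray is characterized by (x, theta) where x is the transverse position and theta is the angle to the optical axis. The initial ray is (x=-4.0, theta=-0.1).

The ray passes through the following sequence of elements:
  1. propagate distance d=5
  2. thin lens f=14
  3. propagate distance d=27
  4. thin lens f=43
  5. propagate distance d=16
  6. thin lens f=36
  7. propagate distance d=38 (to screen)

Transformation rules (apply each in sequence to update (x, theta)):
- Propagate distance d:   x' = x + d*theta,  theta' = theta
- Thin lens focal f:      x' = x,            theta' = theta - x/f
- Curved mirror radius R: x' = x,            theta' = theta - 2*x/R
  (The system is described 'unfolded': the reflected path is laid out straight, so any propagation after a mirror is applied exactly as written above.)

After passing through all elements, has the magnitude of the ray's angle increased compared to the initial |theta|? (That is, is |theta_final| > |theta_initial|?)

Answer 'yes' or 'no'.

Answer: no

Derivation:
Initial: x=-4.0000 theta=-0.1000
After 1 (propagate distance d=5): x=-4.5000 theta=-0.1000
After 2 (thin lens f=14): x=-4.5000 theta=31/140 (≈0.2214)
After 3 (propagate distance d=27): x=207/140 (≈1.4786) theta=31/140 (≈0.2214)
After 4 (thin lens f=43): x=207/140 (≈1.4786) theta=563/3010 (≈0.1870)
After 5 (propagate distance d=16): x=26917/6020 (≈4.4713) theta=563/3010 (≈0.1870)
After 6 (thin lens f=36): x=26917/6020 (≈4.4713) theta=13619/216720 (≈0.0628)
After 7 (propagate distance d=38 (to screen)): x=106181/15480 (≈6.8592) theta=13619/216720 (≈0.0628)
|theta_initial|=0.1000 |theta_final|=13619/216720 (≈0.0628) -> not increased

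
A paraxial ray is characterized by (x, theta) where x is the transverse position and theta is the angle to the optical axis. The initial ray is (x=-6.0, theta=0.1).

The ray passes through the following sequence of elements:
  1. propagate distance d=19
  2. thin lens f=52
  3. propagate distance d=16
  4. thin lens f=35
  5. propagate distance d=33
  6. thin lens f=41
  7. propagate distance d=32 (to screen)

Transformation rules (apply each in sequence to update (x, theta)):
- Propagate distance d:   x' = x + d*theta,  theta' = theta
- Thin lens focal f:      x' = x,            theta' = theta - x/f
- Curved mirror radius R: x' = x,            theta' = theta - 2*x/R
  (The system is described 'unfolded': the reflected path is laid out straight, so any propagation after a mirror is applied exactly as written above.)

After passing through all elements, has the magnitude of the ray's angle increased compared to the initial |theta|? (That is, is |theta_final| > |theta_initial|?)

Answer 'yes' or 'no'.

Initial: x=-6.0000 theta=0.1000
After 1 (propagate distance d=19): x=-4.1000 theta=0.1000
After 2 (thin lens f=52): x=-4.1000 theta=93/520 (≈0.1788)
After 3 (propagate distance d=16): x=-161/130 (≈-1.2385) theta=93/520 (≈0.1788)
After 4 (thin lens f=35): x=-161/130 (≈-1.2385) theta=557/2600 (≈0.2142)
After 5 (propagate distance d=33): x=15161/2600 (≈5.8312) theta=557/2600 (≈0.2142)
After 6 (thin lens f=41): x=15161/2600 (≈5.8312) theta=1919/26650 (≈0.0720)
After 7 (propagate distance d=32 (to screen)): x=867233/106600 (≈8.1354) theta=1919/26650 (≈0.0720)
|theta_initial|=0.1000 |theta_final|=1919/26650 (≈0.0720) -> not increased

Answer: no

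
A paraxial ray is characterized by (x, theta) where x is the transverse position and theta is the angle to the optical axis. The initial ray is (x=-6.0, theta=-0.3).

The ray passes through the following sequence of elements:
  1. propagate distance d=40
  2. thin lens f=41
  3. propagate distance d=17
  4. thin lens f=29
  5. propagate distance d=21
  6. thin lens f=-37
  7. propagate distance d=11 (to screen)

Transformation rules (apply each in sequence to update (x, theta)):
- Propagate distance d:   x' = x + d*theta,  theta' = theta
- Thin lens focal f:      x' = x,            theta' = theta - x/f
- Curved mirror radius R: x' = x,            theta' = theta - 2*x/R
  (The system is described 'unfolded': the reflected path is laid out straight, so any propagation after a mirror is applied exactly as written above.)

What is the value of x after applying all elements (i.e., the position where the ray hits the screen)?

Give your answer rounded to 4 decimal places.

Answer: 5.6519

Derivation:
Initial: x=-6.0000 theta=-0.3000
After 1 (propagate distance d=40): x=-18.0000 theta=-0.3000
After 2 (thin lens f=41): x=-18.0000 theta=57/410 (≈0.1390)
After 3 (propagate distance d=17): x=-6411/410 (≈-15.6366) theta=57/410 (≈0.1390)
After 4 (thin lens f=29): x=-6411/410 (≈-15.6366) theta=4032/5945 (≈0.6782)
After 5 (propagate distance d=21): x=-3315/2378 (≈-1.3940) theta=4032/5945 (≈0.6782)
After 6 (thin lens f=-37): x=-3315/2378 (≈-1.3940) theta=237/370 (≈0.6405)
After 7 (propagate distance d=11 (to screen)): x=1243224/219965 (≈5.6519) theta=237/370 (≈0.6405)
Rounded to 4 decimal places: x = 5.6519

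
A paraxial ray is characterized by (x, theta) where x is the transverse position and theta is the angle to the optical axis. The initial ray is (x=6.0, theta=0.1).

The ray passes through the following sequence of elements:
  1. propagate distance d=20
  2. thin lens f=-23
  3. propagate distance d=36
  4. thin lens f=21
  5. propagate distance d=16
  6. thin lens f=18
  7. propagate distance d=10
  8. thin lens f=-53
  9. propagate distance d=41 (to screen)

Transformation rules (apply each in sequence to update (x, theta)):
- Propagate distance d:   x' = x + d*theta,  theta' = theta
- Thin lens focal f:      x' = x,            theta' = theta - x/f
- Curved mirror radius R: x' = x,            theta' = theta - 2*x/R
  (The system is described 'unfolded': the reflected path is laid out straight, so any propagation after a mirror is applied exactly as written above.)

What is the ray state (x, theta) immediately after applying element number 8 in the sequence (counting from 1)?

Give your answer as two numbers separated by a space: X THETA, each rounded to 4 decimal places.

Initial: x=6.0000 theta=0.1000
After 1 (propagate distance d=20): x=8.0000 theta=0.1000
After 2 (thin lens f=-23): x=8.0000 theta=103/230 (≈0.4478)
After 3 (propagate distance d=36): x=2774/115 (≈24.1217) theta=103/230 (≈0.4478)
After 4 (thin lens f=21): x=2774/115 (≈24.1217) theta=-677/966 (≈-0.7008)
After 5 (propagate distance d=16): x=31174/2415 (≈12.9085) theta=-677/966 (≈-0.7008)
After 6 (thin lens f=18): x=31174/2415 (≈12.9085) theta=-61639/43470 (≈-1.4180)
After 7 (propagate distance d=10): x=-3947/3105 (≈-1.2712) theta=-61639/43470 (≈-1.4180)
After 8 (thin lens f=-53): x=-3947/3105 (≈-1.2712) theta=-73825/51198 (≈-1.4420)
Rounded to 4 decimal places: x = -1.2712, theta = -1.4420

Answer: -1.2712 -1.4420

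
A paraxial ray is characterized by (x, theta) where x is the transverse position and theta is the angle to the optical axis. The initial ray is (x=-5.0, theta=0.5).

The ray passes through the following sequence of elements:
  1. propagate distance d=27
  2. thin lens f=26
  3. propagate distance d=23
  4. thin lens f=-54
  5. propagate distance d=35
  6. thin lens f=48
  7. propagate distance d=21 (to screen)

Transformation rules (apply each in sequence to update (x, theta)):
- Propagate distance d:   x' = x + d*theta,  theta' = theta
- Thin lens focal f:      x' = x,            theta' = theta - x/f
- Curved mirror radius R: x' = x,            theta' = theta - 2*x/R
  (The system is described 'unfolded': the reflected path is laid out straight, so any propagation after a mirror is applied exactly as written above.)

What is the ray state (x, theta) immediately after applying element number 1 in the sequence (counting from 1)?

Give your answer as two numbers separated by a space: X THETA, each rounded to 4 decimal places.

Answer: 8.5000 0.5000

Derivation:
Initial: x=-5.0000 theta=0.5000
After 1 (propagate distance d=27): x=8.5000 theta=0.5000
Rounded to 4 decimal places: x = 8.5000, theta = 0.5000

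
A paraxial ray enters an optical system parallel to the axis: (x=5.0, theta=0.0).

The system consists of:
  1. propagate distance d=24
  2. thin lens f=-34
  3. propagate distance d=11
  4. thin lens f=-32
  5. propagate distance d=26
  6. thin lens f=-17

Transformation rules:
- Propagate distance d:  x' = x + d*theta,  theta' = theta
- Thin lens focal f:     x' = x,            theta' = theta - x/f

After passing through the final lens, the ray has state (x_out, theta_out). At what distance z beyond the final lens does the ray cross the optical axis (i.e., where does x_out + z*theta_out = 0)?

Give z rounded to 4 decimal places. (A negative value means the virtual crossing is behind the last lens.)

Answer: -12.3161

Derivation:
Initial: x=5.0000 theta=0.0000
After 1 (propagate distance d=24): x=5.0000 theta=0.0000
After 2 (thin lens f=-34): x=5.0000 theta=5/34 (≈0.1471)
After 3 (propagate distance d=11): x=225/34 (≈6.6176) theta=5/34 (≈0.1471)
After 4 (thin lens f=-32): x=225/34 (≈6.6176) theta=385/1088 (≈0.3539)
After 5 (propagate distance d=26): x=8605/544 (≈15.8180) theta=385/1088 (≈0.3539)
After 6 (thin lens f=-17): x=8605/544 (≈15.8180) theta=23755/18496 (≈1.2843)
z_focus = -x_out/theta_out = -(8605/544)/(23755/18496) = -58514/4751 ≈ -12.3161
Rounded to 4 decimal places: z = -12.3161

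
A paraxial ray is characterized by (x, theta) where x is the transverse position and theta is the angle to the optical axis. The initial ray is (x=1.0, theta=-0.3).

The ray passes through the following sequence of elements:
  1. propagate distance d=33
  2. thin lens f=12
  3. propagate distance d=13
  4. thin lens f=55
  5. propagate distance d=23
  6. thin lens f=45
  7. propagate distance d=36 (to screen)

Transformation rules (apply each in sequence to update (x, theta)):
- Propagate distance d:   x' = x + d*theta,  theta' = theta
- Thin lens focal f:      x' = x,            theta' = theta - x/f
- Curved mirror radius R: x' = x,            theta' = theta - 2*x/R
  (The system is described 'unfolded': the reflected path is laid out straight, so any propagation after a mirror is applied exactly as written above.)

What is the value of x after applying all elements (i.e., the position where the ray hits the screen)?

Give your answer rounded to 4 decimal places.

Answer: 19.6314

Derivation:
Initial: x=1.0000 theta=-0.3000
After 1 (propagate distance d=33): x=-8.9000 theta=-0.3000
After 2 (thin lens f=12): x=-8.9000 theta=53/120 (≈0.4417)
After 3 (propagate distance d=13): x=-379/120 (≈-3.1583) theta=53/120 (≈0.4417)
After 4 (thin lens f=55): x=-379/120 (≈-3.1583) theta=549/1100 (≈0.4991)
After 5 (propagate distance d=23): x=54917/6600 (≈8.3208) theta=549/1100 (≈0.4991)
After 6 (thin lens f=45): x=54917/6600 (≈8.3208) theta=8483/27000 (≈0.3142)
After 7 (propagate distance d=36 (to screen)): x=647837/33000 (≈19.6314) theta=8483/27000 (≈0.3142)
Rounded to 4 decimal places: x = 19.6314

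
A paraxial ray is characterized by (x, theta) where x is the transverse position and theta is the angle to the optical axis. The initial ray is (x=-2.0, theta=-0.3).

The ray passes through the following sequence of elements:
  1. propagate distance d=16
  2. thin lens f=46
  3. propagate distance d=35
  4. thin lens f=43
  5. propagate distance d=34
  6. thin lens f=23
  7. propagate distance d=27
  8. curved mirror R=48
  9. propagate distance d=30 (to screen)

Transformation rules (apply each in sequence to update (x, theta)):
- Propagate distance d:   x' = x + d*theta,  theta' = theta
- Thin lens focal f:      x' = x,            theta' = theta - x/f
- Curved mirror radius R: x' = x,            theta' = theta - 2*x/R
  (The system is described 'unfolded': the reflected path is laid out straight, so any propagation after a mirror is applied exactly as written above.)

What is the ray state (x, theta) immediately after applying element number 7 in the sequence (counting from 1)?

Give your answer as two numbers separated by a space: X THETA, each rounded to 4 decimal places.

Answer: 4.8466 0.4651

Derivation:
Initial: x=-2.0000 theta=-0.3000
After 1 (propagate distance d=16): x=-6.8000 theta=-0.3000
After 2 (thin lens f=46): x=-6.8000 theta=-7/46 (≈-0.1522)
After 3 (propagate distance d=35): x=-2789/230 (≈-12.1261) theta=-7/46 (≈-0.1522)
After 4 (thin lens f=43): x=-2789/230 (≈-12.1261) theta=642/4945 (≈0.1298)
After 5 (propagate distance d=34): x=-76271/9890 (≈-7.7119) theta=642/4945 (≈0.1298)
After 6 (thin lens f=23): x=-76271/9890 (≈-7.7119) theta=105803/227470 (≈0.4651)
After 7 (propagate distance d=27): x=551224/113735 (≈4.8466) theta=105803/227470 (≈0.4651)
Rounded to 4 decimal places: x = 4.8466, theta = 0.4651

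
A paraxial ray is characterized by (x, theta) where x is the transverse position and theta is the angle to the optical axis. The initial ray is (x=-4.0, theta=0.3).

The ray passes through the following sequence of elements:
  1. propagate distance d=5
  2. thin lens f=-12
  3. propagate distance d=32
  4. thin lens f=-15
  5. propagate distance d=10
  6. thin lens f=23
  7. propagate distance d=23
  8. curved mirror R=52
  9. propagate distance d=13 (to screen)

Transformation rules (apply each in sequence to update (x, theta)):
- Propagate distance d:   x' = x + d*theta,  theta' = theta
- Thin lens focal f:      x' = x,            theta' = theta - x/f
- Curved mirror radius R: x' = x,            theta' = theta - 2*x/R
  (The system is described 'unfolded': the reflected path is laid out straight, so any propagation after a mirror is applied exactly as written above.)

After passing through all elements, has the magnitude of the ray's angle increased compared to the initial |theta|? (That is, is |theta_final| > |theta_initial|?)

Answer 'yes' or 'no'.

Initial: x=-4.0000 theta=0.3000
After 1 (propagate distance d=5): x=-2.5000 theta=0.3000
After 2 (thin lens f=-12): x=-2.5000 theta=11/120 (≈0.0917)
After 3 (propagate distance d=32): x=13/30 (≈0.4333) theta=11/120 (≈0.0917)
After 4 (thin lens f=-15): x=13/30 (≈0.4333) theta=217/1800 (≈0.1206)
After 5 (propagate distance d=10): x=59/36 (≈1.6389) theta=217/1800 (≈0.1206)
After 6 (thin lens f=23): x=59/36 (≈1.6389) theta=2041/41400 (≈0.0493)
After 7 (propagate distance d=23): x=4991/1800 (≈2.7728) theta=2041/41400 (≈0.0493)
After 8 (curved mirror R=52): x=4991/1800 (≈2.7728) theta=-61727/1076400 (≈-0.0573)
After 9 (propagate distance d=13 (to screen)): x=18651/9200 (≈2.0273) theta=-61727/1076400 (≈-0.0573)
|theta_initial|=0.3000 |theta_final|=61727/1076400 (≈0.0573) -> not increased

Answer: no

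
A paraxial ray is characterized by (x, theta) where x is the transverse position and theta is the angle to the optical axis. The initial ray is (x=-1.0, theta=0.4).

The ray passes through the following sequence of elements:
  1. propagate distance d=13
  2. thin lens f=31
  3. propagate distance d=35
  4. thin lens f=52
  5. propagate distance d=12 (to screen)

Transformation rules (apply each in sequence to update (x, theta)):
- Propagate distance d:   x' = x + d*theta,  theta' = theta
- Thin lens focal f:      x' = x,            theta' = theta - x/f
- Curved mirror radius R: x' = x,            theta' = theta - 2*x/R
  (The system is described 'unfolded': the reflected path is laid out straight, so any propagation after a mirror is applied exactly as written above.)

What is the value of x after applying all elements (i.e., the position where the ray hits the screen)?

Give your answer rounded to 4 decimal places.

Answer: 13.5266

Derivation:
Initial: x=-1.0000 theta=0.4000
After 1 (propagate distance d=13): x=4.2000 theta=0.4000
After 2 (thin lens f=31): x=4.2000 theta=41/155 (≈0.2645)
After 3 (propagate distance d=35): x=2086/155 (≈13.4581) theta=41/155 (≈0.2645)
After 4 (thin lens f=52): x=2086/155 (≈13.4581) theta=23/4030 (≈0.0057)
After 5 (propagate distance d=12 (to screen)): x=27256/2015 (≈13.5266) theta=23/4030 (≈0.0057)
Rounded to 4 decimal places: x = 13.5266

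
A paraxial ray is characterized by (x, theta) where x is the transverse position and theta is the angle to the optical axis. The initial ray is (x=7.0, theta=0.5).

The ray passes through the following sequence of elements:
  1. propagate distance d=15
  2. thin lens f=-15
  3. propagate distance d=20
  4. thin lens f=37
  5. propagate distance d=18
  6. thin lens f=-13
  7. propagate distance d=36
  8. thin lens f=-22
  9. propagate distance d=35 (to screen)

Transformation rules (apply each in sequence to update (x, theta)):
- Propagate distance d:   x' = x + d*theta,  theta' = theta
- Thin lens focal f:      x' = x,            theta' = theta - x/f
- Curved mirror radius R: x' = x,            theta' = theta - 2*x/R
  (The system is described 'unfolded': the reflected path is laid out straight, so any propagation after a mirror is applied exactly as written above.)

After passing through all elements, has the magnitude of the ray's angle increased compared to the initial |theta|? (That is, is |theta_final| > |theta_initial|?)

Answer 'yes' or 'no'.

Initial: x=7.0000 theta=0.5000
After 1 (propagate distance d=15): x=14.5000 theta=0.5000
After 2 (thin lens f=-15): x=14.5000 theta=22/15 (≈1.4667)
After 3 (propagate distance d=20): x=263/6 (≈43.8333) theta=22/15 (≈1.4667)
After 4 (thin lens f=37): x=263/6 (≈43.8333) theta=313/1110 (≈0.2820)
After 5 (propagate distance d=18): x=54289/1110 (≈48.9090) theta=313/1110 (≈0.2820)
After 6 (thin lens f=-13): x=54289/1110 (≈48.9090) theta=29179/7215 (≈4.0442)
After 7 (propagate distance d=36): x=561329/2886 (≈194.5007) theta=29179/7215 (≈4.0442)
After 8 (thin lens f=-22): x=561329/2886 (≈194.5007) theta=1363507/105820 (≈12.8852)
After 9 (propagate distance d=35 (to screen)): x=40982885/63492 (≈645.4811) theta=1363507/105820 (≈12.8852)
|theta_initial|=0.5000 |theta_final|=1363507/105820 (≈12.8852) -> increased

Answer: yes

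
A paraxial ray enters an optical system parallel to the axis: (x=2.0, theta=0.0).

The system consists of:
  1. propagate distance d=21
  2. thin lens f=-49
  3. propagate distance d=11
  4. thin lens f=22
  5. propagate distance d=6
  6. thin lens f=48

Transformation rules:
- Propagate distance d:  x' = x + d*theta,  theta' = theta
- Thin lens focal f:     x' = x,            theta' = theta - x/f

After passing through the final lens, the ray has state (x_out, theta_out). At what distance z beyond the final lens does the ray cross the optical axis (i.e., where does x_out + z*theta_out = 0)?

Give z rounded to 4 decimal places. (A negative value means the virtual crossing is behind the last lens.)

Answer: 17.9753

Derivation:
Initial: x=2.0000 theta=0.0000
After 1 (propagate distance d=21): x=2.0000 theta=0.0000
After 2 (thin lens f=-49): x=2.0000 theta=2/49 (≈0.0408)
After 3 (propagate distance d=11): x=120/49 (≈2.4490) theta=2/49 (≈0.0408)
After 4 (thin lens f=22): x=120/49 (≈2.4490) theta=-38/539 (≈-0.0705)
After 5 (propagate distance d=6): x=156/77 (≈2.0260) theta=-38/539 (≈-0.0705)
After 6 (thin lens f=48): x=156/77 (≈2.0260) theta=-243/2156 (≈-0.1127)
z_focus = -x_out/theta_out = -(156/77)/(-243/2156) = 1456/81 ≈ 17.9753
Rounded to 4 decimal places: z = 17.9753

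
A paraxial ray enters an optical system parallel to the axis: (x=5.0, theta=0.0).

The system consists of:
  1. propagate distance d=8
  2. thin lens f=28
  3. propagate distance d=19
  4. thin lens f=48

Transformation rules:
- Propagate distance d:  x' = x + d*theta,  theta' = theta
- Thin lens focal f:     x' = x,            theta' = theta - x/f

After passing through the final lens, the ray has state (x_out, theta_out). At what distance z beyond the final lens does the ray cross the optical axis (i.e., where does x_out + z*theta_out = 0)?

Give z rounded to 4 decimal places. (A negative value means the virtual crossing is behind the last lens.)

Initial: x=5.0000 theta=0.0000
After 1 (propagate distance d=8): x=5.0000 theta=0.0000
After 2 (thin lens f=28): x=5.0000 theta=-5/28 (≈-0.1786)
After 3 (propagate distance d=19): x=45/28 (≈1.6071) theta=-5/28 (≈-0.1786)
After 4 (thin lens f=48): x=45/28 (≈1.6071) theta=-95/448 (≈-0.2121)
z_focus = -x_out/theta_out = -(45/28)/(-95/448) = 144/19 ≈ 7.5789
Rounded to 4 decimal places: z = 7.5789

Answer: 7.5789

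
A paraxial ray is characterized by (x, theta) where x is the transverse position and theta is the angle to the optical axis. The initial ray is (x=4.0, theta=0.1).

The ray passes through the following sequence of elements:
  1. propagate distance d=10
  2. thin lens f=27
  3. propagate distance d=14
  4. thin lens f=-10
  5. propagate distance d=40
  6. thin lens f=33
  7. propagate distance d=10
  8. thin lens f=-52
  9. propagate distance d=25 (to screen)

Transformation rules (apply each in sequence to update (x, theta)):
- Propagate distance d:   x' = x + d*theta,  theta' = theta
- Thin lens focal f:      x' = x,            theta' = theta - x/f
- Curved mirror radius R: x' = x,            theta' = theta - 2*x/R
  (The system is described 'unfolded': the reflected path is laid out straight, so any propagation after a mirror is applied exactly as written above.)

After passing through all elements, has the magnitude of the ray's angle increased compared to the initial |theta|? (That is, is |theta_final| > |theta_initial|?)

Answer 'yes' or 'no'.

Answer: no

Derivation:
Initial: x=4.0000 theta=0.1000
After 1 (propagate distance d=10): x=5.0000 theta=0.1000
After 2 (thin lens f=27): x=5.0000 theta=-23/270 (≈-0.0852)
After 3 (propagate distance d=14): x=514/135 (≈3.8074) theta=-23/270 (≈-0.0852)
After 4 (thin lens f=-10): x=514/135 (≈3.8074) theta=133/450 (≈0.2956)
After 5 (propagate distance d=40): x=422/27 (≈15.6296) theta=133/450 (≈0.2956)
After 6 (thin lens f=33): x=422/27 (≈15.6296) theta=-7933/44550 (≈-0.1781)
After 7 (propagate distance d=10): x=61697/4455 (≈13.8489) theta=-7933/44550 (≈-0.1781)
After 8 (thin lens f=-52): x=61697/4455 (≈13.8489) theta=102227/1158300 (≈0.0883)
After 9 (propagate distance d=25 (to screen)): x=1239793/77220 (≈16.0553) theta=102227/1158300 (≈0.0883)
|theta_initial|=0.1000 |theta_final|=102227/1158300 (≈0.0883) -> not increased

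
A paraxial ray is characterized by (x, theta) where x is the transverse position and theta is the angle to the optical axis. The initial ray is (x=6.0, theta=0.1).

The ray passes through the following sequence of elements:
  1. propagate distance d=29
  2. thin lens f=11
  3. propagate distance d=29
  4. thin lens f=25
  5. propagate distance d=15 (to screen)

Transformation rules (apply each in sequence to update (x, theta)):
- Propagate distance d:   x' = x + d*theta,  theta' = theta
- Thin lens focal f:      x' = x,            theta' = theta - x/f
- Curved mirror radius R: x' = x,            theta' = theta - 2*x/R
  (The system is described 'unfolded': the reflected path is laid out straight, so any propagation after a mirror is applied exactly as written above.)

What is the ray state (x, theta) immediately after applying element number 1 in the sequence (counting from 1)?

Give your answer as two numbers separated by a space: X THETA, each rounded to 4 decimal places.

Initial: x=6.0000 theta=0.1000
After 1 (propagate distance d=29): x=8.9000 theta=0.1000
Rounded to 4 decimal places: x = 8.9000, theta = 0.1000

Answer: 8.9000 0.1000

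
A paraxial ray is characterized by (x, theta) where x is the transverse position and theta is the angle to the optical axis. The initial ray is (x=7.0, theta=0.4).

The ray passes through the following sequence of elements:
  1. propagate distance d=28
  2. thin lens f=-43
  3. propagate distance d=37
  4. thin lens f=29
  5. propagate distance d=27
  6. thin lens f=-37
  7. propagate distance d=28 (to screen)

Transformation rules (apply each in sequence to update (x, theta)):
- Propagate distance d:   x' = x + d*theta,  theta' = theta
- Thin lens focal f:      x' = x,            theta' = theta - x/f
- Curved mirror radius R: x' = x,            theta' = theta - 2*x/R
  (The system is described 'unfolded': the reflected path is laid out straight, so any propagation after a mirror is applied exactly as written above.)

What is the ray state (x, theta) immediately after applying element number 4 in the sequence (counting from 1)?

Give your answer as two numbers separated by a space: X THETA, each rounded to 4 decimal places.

Initial: x=7.0000 theta=0.4000
After 1 (propagate distance d=28): x=18.2000 theta=0.4000
After 2 (thin lens f=-43): x=18.2000 theta=177/215 (≈0.8233)
After 3 (propagate distance d=37): x=10462/215 (≈48.6605) theta=177/215 (≈0.8233)
After 4 (thin lens f=29): x=10462/215 (≈48.6605) theta=-5329/6235 (≈-0.8547)
Rounded to 4 decimal places: x = 48.6605, theta = -0.8547

Answer: 48.6605 -0.8547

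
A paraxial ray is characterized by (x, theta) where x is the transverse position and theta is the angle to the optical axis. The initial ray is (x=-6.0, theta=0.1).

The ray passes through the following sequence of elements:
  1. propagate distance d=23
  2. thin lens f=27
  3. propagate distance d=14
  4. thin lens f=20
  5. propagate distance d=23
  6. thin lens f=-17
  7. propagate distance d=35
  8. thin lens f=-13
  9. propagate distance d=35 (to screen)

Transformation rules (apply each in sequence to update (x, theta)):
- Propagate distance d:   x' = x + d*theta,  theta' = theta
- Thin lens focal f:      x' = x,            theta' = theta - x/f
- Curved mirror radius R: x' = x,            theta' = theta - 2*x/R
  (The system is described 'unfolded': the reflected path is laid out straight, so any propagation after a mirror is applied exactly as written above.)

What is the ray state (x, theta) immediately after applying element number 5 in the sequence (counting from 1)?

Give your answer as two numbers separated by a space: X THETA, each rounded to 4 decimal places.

Initial: x=-6.0000 theta=0.1000
After 1 (propagate distance d=23): x=-3.7000 theta=0.1000
After 2 (thin lens f=27): x=-3.7000 theta=32/135 (≈0.2370)
After 3 (propagate distance d=14): x=-103/270 (≈-0.3815) theta=32/135 (≈0.2370)
After 4 (thin lens f=20): x=-103/270 (≈-0.3815) theta=461/1800 (≈0.2561)
After 5 (propagate distance d=23): x=29749/5400 (≈5.5091) theta=461/1800 (≈0.2561)
Rounded to 4 decimal places: x = 5.5091, theta = 0.2561

Answer: 5.5091 0.2561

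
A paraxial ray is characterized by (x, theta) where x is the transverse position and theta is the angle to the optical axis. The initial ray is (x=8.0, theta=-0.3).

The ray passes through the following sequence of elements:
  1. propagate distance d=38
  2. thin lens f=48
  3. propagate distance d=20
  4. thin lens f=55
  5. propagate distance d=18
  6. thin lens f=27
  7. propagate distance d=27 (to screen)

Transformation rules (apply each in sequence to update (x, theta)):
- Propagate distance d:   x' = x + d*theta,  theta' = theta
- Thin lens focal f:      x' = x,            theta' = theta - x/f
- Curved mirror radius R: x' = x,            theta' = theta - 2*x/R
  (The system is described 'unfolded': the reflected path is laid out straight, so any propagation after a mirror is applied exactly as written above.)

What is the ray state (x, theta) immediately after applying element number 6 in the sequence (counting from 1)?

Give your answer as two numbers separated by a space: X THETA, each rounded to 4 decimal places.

Initial: x=8.0000 theta=-0.3000
After 1 (propagate distance d=38): x=-3.4000 theta=-0.3000
After 2 (thin lens f=48): x=-3.4000 theta=-11/48 (≈-0.2292)
After 3 (propagate distance d=20): x=-479/60 (≈-7.9833) theta=-11/48 (≈-0.2292)
After 4 (thin lens f=55): x=-479/60 (≈-7.9833) theta=-1109/13200 (≈-0.0840)
After 5 (propagate distance d=18): x=-62671/6600 (≈-9.4956) theta=-1109/13200 (≈-0.0840)
After 6 (thin lens f=27): x=-62671/6600 (≈-9.4956) theta=95399/356400 (≈0.2677)
Rounded to 4 decimal places: x = -9.4956, theta = 0.2677

Answer: -9.4956 0.2677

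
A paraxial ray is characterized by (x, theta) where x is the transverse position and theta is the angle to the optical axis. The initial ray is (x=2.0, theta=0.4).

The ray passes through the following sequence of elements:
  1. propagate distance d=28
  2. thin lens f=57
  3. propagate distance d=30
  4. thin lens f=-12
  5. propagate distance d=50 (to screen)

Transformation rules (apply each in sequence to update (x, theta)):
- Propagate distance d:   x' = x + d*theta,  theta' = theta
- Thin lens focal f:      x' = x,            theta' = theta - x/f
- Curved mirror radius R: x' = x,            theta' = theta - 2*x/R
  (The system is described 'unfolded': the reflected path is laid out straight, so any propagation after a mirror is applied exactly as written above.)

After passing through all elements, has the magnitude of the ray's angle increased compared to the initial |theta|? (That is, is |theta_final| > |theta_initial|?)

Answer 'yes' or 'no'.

Initial: x=2.0000 theta=0.4000
After 1 (propagate distance d=28): x=13.2000 theta=0.4000
After 2 (thin lens f=57): x=13.2000 theta=16/95 (≈0.1684)
After 3 (propagate distance d=30): x=1734/95 (≈18.2526) theta=16/95 (≈0.1684)
After 4 (thin lens f=-12): x=1734/95 (≈18.2526) theta=321/190 (≈1.6895)
After 5 (propagate distance d=50 (to screen)): x=9759/95 (≈102.7263) theta=321/190 (≈1.6895)
|theta_initial|=0.4000 |theta_final|=321/190 (≈1.6895) -> increased

Answer: yes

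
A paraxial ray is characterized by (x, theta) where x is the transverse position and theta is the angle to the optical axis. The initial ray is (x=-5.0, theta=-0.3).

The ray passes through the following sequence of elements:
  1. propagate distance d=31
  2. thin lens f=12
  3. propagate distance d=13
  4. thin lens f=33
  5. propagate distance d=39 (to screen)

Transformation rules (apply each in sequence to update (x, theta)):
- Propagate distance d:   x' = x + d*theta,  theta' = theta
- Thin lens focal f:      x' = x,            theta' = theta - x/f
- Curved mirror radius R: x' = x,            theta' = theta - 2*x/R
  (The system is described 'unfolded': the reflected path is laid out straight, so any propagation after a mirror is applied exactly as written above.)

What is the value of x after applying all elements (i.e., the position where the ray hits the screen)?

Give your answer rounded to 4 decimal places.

Answer: 35.2674

Derivation:
Initial: x=-5.0000 theta=-0.3000
After 1 (propagate distance d=31): x=-14.3000 theta=-0.3000
After 2 (thin lens f=12): x=-14.3000 theta=107/120 (≈0.8917)
After 3 (propagate distance d=13): x=-65/24 (≈-2.7083) theta=107/120 (≈0.8917)
After 4 (thin lens f=33): x=-65/24 (≈-2.7083) theta=482/495 (≈0.9737)
After 5 (propagate distance d=39 (to screen)): x=46553/1320 (≈35.2674) theta=482/495 (≈0.9737)
Rounded to 4 decimal places: x = 35.2674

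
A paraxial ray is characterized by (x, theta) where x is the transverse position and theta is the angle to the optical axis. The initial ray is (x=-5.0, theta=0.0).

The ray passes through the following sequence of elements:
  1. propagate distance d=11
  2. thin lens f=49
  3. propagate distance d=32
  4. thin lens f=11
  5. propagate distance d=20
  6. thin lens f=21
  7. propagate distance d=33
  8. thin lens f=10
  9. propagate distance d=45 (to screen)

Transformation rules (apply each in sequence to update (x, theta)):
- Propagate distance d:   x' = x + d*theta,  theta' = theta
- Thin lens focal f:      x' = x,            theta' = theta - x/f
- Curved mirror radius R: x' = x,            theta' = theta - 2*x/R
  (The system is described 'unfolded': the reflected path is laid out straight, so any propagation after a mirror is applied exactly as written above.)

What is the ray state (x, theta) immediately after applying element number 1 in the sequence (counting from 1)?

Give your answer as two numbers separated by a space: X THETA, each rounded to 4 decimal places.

Initial: x=-5.0000 theta=0.0000
After 1 (propagate distance d=11): x=-5.0000 theta=0.0000
Rounded to 4 decimal places: x = -5.0000, theta = 0.0000

Answer: -5.0000 0.0000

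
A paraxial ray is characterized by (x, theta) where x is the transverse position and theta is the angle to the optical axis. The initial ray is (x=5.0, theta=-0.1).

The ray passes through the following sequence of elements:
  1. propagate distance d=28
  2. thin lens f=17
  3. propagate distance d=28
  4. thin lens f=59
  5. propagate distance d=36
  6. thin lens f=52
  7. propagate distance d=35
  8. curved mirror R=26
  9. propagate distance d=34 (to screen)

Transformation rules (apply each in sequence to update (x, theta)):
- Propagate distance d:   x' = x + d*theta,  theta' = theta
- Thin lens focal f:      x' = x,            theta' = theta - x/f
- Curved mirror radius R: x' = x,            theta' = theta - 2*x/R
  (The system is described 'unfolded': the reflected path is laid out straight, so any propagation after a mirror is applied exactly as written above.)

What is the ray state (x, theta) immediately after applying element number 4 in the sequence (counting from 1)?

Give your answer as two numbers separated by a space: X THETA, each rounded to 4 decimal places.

Initial: x=5.0000 theta=-0.1000
After 1 (propagate distance d=28): x=2.2000 theta=-0.1000
After 2 (thin lens f=17): x=2.2000 theta=-39/170 (≈-0.2294)
After 3 (propagate distance d=28): x=-359/85 (≈-4.2235) theta=-39/170 (≈-0.2294)
After 4 (thin lens f=59): x=-359/85 (≈-4.2235) theta=-1583/10030 (≈-0.1578)
Rounded to 4 decimal places: x = -4.2235, theta = -0.1578

Answer: -4.2235 -0.1578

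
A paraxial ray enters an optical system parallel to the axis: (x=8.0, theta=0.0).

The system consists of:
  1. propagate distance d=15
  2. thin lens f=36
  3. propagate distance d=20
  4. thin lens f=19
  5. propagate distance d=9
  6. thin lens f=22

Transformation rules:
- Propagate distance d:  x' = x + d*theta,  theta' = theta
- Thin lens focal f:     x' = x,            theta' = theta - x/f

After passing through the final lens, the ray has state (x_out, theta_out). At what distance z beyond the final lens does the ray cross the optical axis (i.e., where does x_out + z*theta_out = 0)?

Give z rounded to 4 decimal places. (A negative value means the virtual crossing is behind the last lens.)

Initial: x=8.0000 theta=0.0000
After 1 (propagate distance d=15): x=8.0000 theta=0.0000
After 2 (thin lens f=36): x=8.0000 theta=-2/9 (≈-0.2222)
After 3 (propagate distance d=20): x=32/9 (≈3.5556) theta=-2/9 (≈-0.2222)
After 4 (thin lens f=19): x=32/9 (≈3.5556) theta=-70/171 (≈-0.4094)
After 5 (propagate distance d=9): x=-22/171 (≈-0.1287) theta=-70/171 (≈-0.4094)
After 6 (thin lens f=22): x=-22/171 (≈-0.1287) theta=-23/57 (≈-0.4035)
z_focus = -x_out/theta_out = -(-22/171)/(-23/57) = -22/69 ≈ -0.3188
Rounded to 4 decimal places: z = -0.3188

Answer: -0.3188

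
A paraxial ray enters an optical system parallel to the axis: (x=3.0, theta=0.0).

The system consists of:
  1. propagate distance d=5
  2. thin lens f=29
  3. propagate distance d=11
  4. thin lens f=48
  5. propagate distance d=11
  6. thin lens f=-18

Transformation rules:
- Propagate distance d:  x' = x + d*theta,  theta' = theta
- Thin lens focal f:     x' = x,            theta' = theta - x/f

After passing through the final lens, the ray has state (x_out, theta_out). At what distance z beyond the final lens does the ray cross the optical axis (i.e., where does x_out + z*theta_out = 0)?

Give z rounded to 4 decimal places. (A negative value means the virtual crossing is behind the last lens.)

Initial: x=3.0000 theta=0.0000
After 1 (propagate distance d=5): x=3.0000 theta=0.0000
After 2 (thin lens f=29): x=3.0000 theta=-3/29 (≈-0.1034)
After 3 (propagate distance d=11): x=54/29 (≈1.8621) theta=-3/29 (≈-0.1034)
After 4 (thin lens f=48): x=54/29 (≈1.8621) theta=-33/232 (≈-0.1422)
After 5 (propagate distance d=11): x=69/232 (≈0.2974) theta=-33/232 (≈-0.1422)
After 6 (thin lens f=-18): x=69/232 (≈0.2974) theta=-175/1392 (≈-0.1257)
z_focus = -x_out/theta_out = -(69/232)/(-175/1392) = 414/175 ≈ 2.3657
Rounded to 4 decimal places: z = 2.3657

Answer: 2.3657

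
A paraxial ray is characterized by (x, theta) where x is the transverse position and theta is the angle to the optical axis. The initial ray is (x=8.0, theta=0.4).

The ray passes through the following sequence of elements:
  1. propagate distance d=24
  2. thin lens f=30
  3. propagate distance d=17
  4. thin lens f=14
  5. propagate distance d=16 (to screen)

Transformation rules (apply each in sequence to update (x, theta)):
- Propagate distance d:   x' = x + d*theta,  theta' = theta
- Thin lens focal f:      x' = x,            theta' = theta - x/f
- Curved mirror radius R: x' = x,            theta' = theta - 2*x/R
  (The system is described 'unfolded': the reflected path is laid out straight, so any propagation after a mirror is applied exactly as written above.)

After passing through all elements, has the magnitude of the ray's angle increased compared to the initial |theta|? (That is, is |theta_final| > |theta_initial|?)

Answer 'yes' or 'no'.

Answer: yes

Derivation:
Initial: x=8.0000 theta=0.4000
After 1 (propagate distance d=24): x=17.6000 theta=0.4000
After 2 (thin lens f=30): x=17.6000 theta=-14/75 (≈-0.1867)
After 3 (propagate distance d=17): x=1082/75 (≈14.4267) theta=-14/75 (≈-0.1867)
After 4 (thin lens f=14): x=1082/75 (≈14.4267) theta=-213/175 (≈-1.2171)
After 5 (propagate distance d=16 (to screen)): x=-106/21 (≈-5.0476) theta=-213/175 (≈-1.2171)
|theta_initial|=0.4000 |theta_final|=213/175 (≈1.2171) -> increased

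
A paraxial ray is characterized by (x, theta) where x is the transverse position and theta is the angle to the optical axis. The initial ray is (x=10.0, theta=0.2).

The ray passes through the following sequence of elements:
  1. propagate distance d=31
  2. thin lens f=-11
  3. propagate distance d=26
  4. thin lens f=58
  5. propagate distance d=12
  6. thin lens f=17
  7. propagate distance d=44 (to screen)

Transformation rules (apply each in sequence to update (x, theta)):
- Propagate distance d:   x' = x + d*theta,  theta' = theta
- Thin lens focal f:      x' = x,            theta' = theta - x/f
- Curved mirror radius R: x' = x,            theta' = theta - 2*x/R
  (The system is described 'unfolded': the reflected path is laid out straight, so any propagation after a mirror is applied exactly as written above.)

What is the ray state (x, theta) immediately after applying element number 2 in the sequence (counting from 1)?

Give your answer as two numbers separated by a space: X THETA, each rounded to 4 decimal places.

Answer: 16.2000 1.6727

Derivation:
Initial: x=10.0000 theta=0.2000
After 1 (propagate distance d=31): x=16.2000 theta=0.2000
After 2 (thin lens f=-11): x=16.2000 theta=92/55 (≈1.6727)
Rounded to 4 decimal places: x = 16.2000, theta = 1.6727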